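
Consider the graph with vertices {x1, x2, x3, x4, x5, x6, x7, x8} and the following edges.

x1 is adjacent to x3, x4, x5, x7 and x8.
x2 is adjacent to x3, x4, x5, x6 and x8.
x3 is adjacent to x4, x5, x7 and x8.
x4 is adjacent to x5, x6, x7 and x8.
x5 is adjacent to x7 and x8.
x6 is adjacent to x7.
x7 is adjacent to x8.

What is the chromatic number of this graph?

6

x1, x3, x4, x5, x7, x8 are pairwise adjacent (a clique of size 6), so at least 6 colors are needed.
A valid assignment using 6 colors: x1=6, x2=4, x3=3, x4=1, x5=2, x6=2, x7=4, x8=5. Each edge has distinct colors on its endpoints.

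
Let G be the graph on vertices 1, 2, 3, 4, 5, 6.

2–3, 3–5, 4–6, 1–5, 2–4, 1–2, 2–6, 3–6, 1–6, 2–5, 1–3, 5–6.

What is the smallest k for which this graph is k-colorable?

1, 2, 3, 5, 6 are mutually adjacent (a clique of size 5), so at least 5 colors are needed.
A valid assignment using 5 colors: 1=yellow, 2=blue, 3=purple, 4=green, 5=green, 6=red. Each edge has distinct colors on its endpoints.

5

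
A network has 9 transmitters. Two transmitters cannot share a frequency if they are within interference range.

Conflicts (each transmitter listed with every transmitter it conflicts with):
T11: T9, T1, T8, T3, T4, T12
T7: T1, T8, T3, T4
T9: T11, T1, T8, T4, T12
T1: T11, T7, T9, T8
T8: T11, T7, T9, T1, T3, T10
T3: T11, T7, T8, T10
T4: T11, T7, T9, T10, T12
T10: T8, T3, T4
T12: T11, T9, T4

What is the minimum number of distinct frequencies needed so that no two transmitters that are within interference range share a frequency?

T11, T9, T4, T12 are mutually in conflict, so at least 4 frequencies are needed.
A valid assignment using 4 frequencies: T11=1, T7=1, T9=3, T1=4, T8=2, T3=3, T4=2, T10=1, T12=4. No two conflicting transmitters share a frequency.

4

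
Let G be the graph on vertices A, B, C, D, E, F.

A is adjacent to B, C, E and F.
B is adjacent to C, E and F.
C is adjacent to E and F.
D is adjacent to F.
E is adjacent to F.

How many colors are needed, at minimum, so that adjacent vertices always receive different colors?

A, B, C, E, F are mutually adjacent (a clique of size 5), so at least 5 colors are needed.
5 colors suffice: A=2, B=4, C=5, D=2, E=3, F=1. No two adjacent vertices share a color.

5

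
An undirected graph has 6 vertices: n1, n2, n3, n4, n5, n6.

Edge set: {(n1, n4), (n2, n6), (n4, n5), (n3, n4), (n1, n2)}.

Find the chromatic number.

n1 and n4 are adjacent, so at least 2 colors are needed.
One proper 2-coloring: n1=2, n2=1, n3=2, n4=1, n5=2, n6=2. No two adjacent vertices share a color.

2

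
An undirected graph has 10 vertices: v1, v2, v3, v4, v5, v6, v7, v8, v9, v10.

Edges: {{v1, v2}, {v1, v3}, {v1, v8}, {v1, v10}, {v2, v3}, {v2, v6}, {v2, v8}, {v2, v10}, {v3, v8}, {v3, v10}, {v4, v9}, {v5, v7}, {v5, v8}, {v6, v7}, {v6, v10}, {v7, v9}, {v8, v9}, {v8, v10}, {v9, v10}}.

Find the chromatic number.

5

v1, v2, v3, v8, v10 are pairwise adjacent (a clique of size 5), so at least 5 colors are needed.
A valid assignment using 5 colors: v1=purple, v2=green, v3=yellow, v4=red, v5=blue, v6=yellow, v7=red, v8=red, v9=green, v10=blue. Every edge joins two different colors.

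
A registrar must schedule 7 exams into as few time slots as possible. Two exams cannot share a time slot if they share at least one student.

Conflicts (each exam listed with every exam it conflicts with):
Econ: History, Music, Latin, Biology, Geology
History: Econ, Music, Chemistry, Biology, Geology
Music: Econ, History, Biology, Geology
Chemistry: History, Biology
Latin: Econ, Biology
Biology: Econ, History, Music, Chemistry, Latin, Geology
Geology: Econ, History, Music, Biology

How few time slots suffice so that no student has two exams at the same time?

Econ, History, Music, Biology, Geology pairwise conflict, so at least 5 time slots are needed.
5 time slots suffice: time slot 1 → {Biology}; time slot 2 → {History, Latin}; time slot 3 → {Econ, Chemistry}; time slot 4 → {Music}; time slot 5 → {Geology}. No two conflicting exams share a time slot.

5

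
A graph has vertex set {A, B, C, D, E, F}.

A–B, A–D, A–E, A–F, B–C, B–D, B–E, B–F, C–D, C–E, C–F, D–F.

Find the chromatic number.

B, C, D, F are pairwise adjacent (a clique of size 4), so at least 4 colors are needed.
One proper 4-coloring: A=blue, B=red, C=blue, D=yellow, E=green, F=green. Each edge has distinct colors on its endpoints.

4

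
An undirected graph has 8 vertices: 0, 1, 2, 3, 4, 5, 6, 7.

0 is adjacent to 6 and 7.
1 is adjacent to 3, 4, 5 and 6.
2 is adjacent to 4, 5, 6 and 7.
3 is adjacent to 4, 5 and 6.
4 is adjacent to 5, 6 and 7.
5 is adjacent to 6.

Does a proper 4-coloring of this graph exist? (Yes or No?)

No

1, 3, 4, 5, 6 are pairwise adjacent (a clique of size 5), so at least 5 colors are needed.
So 4 colors are not enough.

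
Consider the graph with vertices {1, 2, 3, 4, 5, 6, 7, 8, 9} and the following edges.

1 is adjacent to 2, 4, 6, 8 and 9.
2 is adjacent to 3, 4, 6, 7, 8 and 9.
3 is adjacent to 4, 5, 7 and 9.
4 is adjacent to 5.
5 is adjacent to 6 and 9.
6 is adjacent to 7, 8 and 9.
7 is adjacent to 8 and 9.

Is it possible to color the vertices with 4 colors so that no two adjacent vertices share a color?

The chromatic number is 4. 2, 6, 7, 8 are mutually adjacent (a clique of size 4), so at least 4 colors are needed.
A valid assignment using 4 colors: 1=yellow, 2=red, 3=blue, 4=green, 5=red, 6=blue, 7=yellow, 8=green, 9=green.
That is already a proper 4-coloring.

Yes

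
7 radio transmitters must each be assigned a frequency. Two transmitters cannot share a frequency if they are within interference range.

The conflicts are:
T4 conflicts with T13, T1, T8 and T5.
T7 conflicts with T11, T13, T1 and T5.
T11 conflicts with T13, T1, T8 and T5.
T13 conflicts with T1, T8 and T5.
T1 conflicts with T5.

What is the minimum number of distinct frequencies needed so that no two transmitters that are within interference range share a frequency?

5

T7, T11, T13, T1, T5 all conflict with each other, so at least 5 frequencies are needed.
5 frequencies suffice: frequency 1 → {T13}; frequency 2 → {T4, T11}; frequency 3 → {T8, T5}; frequency 4 → {T1}; frequency 5 → {T7}. No two conflicting transmitters share a frequency.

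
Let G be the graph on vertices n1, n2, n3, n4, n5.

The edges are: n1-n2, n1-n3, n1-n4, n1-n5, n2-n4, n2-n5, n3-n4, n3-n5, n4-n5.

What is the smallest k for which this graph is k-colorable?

4

n1, n2, n4, n5 are pairwise adjacent (a clique of size 4), so at least 4 colors are needed.
One proper 4-coloring: n1=2, n2=4, n3=4, n4=3, n5=1. Each edge has distinct colors on its endpoints.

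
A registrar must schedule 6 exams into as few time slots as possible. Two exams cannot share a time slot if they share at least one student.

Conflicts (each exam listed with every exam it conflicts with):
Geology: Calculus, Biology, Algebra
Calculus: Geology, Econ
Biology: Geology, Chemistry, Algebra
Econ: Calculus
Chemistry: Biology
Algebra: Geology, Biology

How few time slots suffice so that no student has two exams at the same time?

3

Geology, Biology, Algebra all conflict with each other, so at least 3 time slots are needed.
A valid assignment using 3 time slots: Geology=1, Calculus=2, Biology=2, Econ=1, Chemistry=1, Algebra=3. Every pair that conflicts lands in different time slots.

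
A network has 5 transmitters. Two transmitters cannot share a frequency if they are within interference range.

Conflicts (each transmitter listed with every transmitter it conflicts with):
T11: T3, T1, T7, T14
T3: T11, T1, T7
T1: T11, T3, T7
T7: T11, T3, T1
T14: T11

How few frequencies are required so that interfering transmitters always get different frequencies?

T11, T3, T1, T7 are mutually in conflict, so at least 4 frequencies are needed.
4 frequencies suffice: T11=1, T3=4, T1=2, T7=3, T14=2. No two conflicting transmitters share a frequency.

4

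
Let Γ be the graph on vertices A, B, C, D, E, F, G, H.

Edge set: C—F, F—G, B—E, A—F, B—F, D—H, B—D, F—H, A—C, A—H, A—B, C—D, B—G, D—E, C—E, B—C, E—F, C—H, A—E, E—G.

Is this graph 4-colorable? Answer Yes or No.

No

A, B, C, E, F are mutually adjacent (a clique of size 5), so at least 5 colors are needed.
So 4 colors are not enough.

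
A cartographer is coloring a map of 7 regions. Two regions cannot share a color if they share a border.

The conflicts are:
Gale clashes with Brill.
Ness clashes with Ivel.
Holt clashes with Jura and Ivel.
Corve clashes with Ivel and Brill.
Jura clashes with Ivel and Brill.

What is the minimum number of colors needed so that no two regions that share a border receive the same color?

3

Holt, Jura, Ivel all conflict with each other, so at least 3 colors are needed.
3 colors suffice: color 1 → {Ivel, Brill}; color 2 → {Gale, Ness, Corve, Jura}; color 3 → {Holt}. Every pair that conflicts lands in different colors.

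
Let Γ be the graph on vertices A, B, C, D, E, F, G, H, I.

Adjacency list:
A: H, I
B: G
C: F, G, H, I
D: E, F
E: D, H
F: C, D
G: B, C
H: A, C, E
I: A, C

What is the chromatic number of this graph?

3

The cycle E-H-C-F-D-E has odd length 5, so it cannot be 2-colored; at least 3 colors are needed.
3 colors suffice: A=1, B=1, C=1, D=2, E=1, F=3, G=2, H=2, I=2. No two adjacent vertices share a color.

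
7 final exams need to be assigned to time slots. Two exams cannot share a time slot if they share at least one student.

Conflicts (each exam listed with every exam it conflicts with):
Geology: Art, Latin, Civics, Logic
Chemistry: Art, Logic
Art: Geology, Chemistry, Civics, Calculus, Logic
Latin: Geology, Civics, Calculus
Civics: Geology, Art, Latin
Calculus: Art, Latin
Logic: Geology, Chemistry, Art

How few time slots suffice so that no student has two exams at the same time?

3

Geology, Latin, Civics pairwise conflict, so at least 3 time slots are needed.
3 time slots suffice: time slot 1 → {Art, Latin}; time slot 2 → {Geology, Chemistry, Calculus}; time slot 3 → {Civics, Logic}. Each listed conflict is separated.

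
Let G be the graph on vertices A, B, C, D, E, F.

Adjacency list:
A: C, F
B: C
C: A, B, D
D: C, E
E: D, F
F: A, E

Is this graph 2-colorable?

The cycle E-D-C-A-F-E has odd length 5, so it cannot be 2-colored; at least 3 colors are needed.
So 2 colors are not enough.

No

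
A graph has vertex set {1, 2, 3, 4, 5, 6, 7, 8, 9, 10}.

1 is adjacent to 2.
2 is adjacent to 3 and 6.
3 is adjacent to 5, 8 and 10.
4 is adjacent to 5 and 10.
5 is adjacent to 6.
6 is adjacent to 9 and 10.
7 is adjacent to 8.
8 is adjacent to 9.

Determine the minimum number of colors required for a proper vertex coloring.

The cycle 9-6-2-3-8-9 has odd length 5, so it cannot be 2-colored; at least 3 colors are needed.
3 colors suffice: color red → {1, 3, 4, 6, 7}; color blue → {2, 5, 8, 10}; color green → {9}. Each edge has distinct colors on its endpoints.

3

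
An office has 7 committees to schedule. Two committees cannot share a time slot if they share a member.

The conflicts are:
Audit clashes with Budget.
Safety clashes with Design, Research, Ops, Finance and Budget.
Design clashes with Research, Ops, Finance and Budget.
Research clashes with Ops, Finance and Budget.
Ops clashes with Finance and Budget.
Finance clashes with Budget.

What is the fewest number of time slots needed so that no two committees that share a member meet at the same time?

6

Safety, Design, Research, Ops, Finance, Budget are mutually in conflict, so at least 6 time slots are needed.
6 time slots suffice: time slot 1 → {Budget}; time slot 2 → {Audit, Finance}; time slot 3 → {Design}; time slot 4 → {Safety}; time slot 5 → {Research}; time slot 6 → {Ops}. Every pair that conflicts lands in different time slots.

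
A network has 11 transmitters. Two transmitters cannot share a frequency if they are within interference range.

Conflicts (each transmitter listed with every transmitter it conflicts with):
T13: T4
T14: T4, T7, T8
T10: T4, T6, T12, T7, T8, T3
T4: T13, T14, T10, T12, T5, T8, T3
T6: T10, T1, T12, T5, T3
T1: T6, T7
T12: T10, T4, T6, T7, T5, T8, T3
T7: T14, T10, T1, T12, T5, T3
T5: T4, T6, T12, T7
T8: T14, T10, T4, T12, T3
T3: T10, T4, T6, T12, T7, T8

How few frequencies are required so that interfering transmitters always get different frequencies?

5

T10, T4, T12, T8, T3 all conflict with each other, so at least 5 frequencies are needed.
5 frequencies suffice: T13=2, T14=2, T10=3, T4=1, T6=1, T1=2, T12=2, T7=1, T5=3, T8=5, T3=4. No two conflicting transmitters share a frequency.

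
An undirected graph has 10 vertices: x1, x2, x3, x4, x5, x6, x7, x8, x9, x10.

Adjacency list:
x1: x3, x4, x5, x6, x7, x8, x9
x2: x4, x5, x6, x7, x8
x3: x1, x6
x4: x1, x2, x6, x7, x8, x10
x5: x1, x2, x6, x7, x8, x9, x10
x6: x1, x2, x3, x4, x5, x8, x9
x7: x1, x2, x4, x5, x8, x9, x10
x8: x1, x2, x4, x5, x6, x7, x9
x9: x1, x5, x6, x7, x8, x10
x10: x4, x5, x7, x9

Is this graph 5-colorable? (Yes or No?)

Yes

The chromatic number is 5. x1, x5, x6, x8, x9 form a clique, so at least 5 colors are needed.
5 colors suffice: color 1 → {x3, x8, x10}; color 2 → {x4, x5}; color 3 → {x1, x2}; color 4 → {x6, x7}; color 5 → {x9}.
That is already a proper 5-coloring.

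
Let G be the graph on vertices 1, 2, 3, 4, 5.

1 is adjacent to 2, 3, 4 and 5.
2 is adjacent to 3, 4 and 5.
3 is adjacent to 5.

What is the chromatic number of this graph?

4

1, 2, 3, 5 are pairwise adjacent (a clique of size 4), so at least 4 colors are needed.
4 colors suffice: color red → {1}; color blue → {2}; color green → {4, 5}; color yellow → {3}. No two adjacent vertices share a color.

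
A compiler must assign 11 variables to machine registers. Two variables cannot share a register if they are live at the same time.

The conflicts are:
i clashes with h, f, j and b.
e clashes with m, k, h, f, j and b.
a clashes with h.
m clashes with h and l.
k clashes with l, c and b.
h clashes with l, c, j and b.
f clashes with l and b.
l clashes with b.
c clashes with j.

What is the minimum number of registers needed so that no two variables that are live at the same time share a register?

i, h, j pairwise conflict, so at least 3 registers are needed.
3 registers suffice: register 1 → {k, h, f}; register 2 → {i, e, a, l, c}; register 3 → {m, j, b}. Each listed conflict is separated.

3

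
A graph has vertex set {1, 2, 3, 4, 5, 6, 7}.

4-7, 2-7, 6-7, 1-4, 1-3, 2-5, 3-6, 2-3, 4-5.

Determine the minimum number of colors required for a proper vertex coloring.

3

The cycle 7-2-3-1-4-7 has odd length 5, so it cannot be 2-colored; at least 3 colors are needed.
3 colors suffice: color a → {3, 4}; color b → {1, 2, 6}; color c → {5, 7}. Every edge joins two different colors.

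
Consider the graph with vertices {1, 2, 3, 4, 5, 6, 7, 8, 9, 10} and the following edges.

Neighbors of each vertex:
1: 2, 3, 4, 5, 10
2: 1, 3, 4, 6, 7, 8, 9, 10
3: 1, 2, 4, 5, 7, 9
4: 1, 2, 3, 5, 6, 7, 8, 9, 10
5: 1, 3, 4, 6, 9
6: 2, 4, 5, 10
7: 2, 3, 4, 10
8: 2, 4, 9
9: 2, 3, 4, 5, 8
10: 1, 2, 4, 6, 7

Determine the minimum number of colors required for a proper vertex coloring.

2, 4, 7, 10 form a clique, so at least 4 colors are needed.
A valid assignment using 4 colors: 1=d, 2=b, 3=c, 4=a, 5=b, 6=d, 7=d, 8=c, 9=d, 10=c. Every edge joins two different colors.

4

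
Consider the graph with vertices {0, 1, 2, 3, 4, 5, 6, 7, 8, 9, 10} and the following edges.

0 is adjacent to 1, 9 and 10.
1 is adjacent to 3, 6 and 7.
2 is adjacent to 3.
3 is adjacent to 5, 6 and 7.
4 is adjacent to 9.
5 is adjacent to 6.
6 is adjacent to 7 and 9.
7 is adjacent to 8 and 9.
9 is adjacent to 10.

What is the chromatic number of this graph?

4

1, 3, 6, 7 are mutually adjacent (a clique of size 4), so at least 4 colors are needed.
One proper 4-coloring: 0=a, 1=d, 2=a, 3=c, 4=a, 5=b, 6=a, 7=b, 8=a, 9=c, 10=b. Every edge joins two different colors.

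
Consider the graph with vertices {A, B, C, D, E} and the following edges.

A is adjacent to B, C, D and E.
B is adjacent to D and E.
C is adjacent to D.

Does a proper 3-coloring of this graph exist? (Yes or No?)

Yes

The chromatic number is 3. A, C, D form a triangle, so at least 3 colors are needed.
3 colors suffice: color red → {A}; color blue → {B, C}; color green → {D, E}.
That is already a proper 3-coloring.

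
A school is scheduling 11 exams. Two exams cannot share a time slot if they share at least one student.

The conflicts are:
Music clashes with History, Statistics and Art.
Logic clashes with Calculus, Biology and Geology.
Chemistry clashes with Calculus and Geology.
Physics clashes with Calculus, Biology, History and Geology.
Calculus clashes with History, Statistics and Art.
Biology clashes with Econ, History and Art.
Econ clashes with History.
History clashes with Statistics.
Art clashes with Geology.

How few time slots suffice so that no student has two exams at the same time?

Physics, Calculus, History are mutually in conflict, so at least 3 time slots are needed.
3 time slots suffice: time slot 1 → {History, Geology}; time slot 2 → {Music, Calculus, Biology}; time slot 3 → {Logic, Chemistry, Physics, Econ, Statistics, Art}. No two conflicting exams share a time slot.

3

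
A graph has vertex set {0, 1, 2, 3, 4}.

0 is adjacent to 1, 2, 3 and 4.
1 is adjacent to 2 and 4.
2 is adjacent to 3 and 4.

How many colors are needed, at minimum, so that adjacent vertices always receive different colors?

0, 1, 2, 4 are pairwise adjacent (a clique of size 4), so at least 4 colors are needed.
A valid assignment using 4 colors: 0=red, 1=green, 2=blue, 3=green, 4=yellow. No two adjacent vertices share a color.

4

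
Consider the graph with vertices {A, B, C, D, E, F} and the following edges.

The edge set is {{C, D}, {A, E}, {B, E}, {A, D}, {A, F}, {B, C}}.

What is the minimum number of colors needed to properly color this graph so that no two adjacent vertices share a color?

3

The cycle D-A-E-B-C-D has odd length 5, so it cannot be 2-colored; at least 3 colors are needed.
A valid assignment using 3 colors: A=1, B=1, C=2, D=3, E=2, F=2. No two adjacent vertices share a color.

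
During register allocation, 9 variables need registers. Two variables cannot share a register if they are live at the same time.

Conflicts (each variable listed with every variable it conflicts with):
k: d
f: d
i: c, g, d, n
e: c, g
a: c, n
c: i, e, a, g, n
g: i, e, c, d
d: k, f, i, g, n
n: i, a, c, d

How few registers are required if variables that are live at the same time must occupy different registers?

3

i, d, n all conflict with each other, so at least 3 registers are needed.
3 registers suffice: register 1 → {c, d}; register 2 → {k, f, g, n}; register 3 → {i, e, a}. Every pair that conflicts lands in different registers.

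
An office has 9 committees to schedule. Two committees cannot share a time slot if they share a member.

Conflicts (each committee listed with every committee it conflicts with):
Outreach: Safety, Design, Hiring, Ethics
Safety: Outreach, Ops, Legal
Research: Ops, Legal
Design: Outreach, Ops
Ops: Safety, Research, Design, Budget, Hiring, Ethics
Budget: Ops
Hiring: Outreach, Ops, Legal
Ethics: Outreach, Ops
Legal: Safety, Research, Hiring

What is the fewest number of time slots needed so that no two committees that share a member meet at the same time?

2

Design and Ops conflict, so at least 2 time slots are needed.
2 time slots suffice: time slot 1 → {Outreach, Ops, Legal}; time slot 2 → {Safety, Research, Design, Budget, Hiring, Ethics}. Every pair that conflicts lands in different time slots.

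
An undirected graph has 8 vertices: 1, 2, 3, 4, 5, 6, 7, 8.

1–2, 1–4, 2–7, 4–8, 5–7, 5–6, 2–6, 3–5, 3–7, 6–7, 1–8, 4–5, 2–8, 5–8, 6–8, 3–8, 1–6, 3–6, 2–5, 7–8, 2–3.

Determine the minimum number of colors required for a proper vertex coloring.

6

2, 3, 5, 6, 7, 8 form a clique, so at least 6 colors are needed.
One proper 6-coloring: 1=yellow, 2=green, 3=purple, 4=blue, 5=yellow, 6=blue, 7=orange, 8=red. Each edge has distinct colors on its endpoints.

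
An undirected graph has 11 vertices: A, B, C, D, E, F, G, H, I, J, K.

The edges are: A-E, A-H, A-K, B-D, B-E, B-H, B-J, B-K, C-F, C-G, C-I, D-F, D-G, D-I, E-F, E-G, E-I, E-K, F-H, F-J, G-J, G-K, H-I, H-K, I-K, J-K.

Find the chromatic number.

H, I, K form a triangle, so at least 3 colors are needed.
3 colors suffice: color 1 → {F, K}; color 2 → {C, D, E, H, J}; color 3 → {A, B, G, I}. Each edge has distinct colors on its endpoints.

3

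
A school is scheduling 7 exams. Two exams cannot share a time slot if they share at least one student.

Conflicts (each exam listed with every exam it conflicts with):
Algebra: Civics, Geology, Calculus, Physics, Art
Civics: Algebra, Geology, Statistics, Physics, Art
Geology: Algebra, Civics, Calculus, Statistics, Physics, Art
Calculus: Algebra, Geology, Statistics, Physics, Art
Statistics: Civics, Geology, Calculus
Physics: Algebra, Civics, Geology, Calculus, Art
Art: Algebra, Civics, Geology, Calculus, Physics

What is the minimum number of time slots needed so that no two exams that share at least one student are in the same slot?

Algebra, Geology, Calculus, Physics, Art all conflict with each other, so at least 5 time slots are needed.
5 time slots suffice: time slot 1 → {Geology}; time slot 2 → {Civics, Calculus}; time slot 3 → {Statistics, Art}; time slot 4 → {Physics}; time slot 5 → {Algebra}. Each listed conflict is separated.

5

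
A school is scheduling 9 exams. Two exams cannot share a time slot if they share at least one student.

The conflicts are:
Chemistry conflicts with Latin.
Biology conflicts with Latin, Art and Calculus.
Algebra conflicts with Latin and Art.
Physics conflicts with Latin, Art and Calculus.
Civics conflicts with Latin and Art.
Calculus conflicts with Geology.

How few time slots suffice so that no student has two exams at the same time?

2

Physics and Art conflict, so at least 2 time slots are needed.
2 time slots suffice: time slot 1 → {Latin, Art, Calculus}; time slot 2 → {Chemistry, Biology, Algebra, Physics, Civics, Geology}. Each listed conflict is separated.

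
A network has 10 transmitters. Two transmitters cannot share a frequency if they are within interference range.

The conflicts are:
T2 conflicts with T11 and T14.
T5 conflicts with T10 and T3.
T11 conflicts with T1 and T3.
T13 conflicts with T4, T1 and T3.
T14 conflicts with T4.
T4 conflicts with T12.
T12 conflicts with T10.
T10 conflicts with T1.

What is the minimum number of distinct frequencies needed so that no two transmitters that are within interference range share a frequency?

The cycle T12-T4-T13-T1-T10-T12 has odd length 5, so it cannot be 2-colored; at least 3 frequencies are needed.
A valid assignment using 3 frequencies: T2=2, T5=3, T11=1, T13=1, T14=1, T4=2, T12=3, T10=1, T1=2, T3=2. No two conflicting transmitters share a frequency.

3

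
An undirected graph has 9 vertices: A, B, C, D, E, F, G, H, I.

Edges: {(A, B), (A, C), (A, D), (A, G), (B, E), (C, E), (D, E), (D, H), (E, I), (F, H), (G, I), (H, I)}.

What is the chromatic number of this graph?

The cycle A-D-H-I-G-A has odd length 5, so it cannot be 2-colored; at least 3 colors are needed.
3 colors suffice: color 1 → {A, E, H}; color 2 → {B, C, D, F, I}; color 3 → {G}. Every edge joins two different colors.

3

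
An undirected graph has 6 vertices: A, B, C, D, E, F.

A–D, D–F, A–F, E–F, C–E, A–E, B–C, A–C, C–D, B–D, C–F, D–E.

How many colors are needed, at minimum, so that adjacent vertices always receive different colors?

5

A, C, D, E, F are pairwise adjacent (a clique of size 5), so at least 5 colors are needed.
5 colors suffice: A=4, B=3, C=2, D=1, E=3, F=5. Each edge has distinct colors on its endpoints.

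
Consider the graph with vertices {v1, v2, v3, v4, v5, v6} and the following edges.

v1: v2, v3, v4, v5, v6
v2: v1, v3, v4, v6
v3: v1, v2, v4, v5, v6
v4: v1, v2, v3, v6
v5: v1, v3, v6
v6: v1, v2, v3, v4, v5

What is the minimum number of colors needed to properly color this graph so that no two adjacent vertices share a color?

v1, v2, v3, v4, v6 are mutually adjacent (a clique of size 5), so at least 5 colors are needed.
5 colors suffice: v1=1, v2=4, v3=2, v4=5, v5=4, v6=3. Every edge joins two different colors.

5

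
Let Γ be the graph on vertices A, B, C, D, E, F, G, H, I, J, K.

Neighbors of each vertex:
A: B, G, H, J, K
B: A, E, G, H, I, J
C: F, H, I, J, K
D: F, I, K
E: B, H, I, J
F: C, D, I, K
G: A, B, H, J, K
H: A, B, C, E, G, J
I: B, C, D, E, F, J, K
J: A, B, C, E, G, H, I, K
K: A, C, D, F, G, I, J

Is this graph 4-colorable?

A, B, G, H, J are pairwise adjacent (a clique of size 5), so at least 5 colors are needed.
So 4 colors are not enough.

No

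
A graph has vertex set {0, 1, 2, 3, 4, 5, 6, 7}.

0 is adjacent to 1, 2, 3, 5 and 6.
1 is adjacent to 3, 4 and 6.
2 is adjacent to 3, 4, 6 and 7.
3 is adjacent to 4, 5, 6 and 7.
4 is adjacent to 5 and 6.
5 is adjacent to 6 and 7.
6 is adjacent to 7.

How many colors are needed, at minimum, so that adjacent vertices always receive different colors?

4

1, 3, 4, 6 are mutually adjacent (a clique of size 4), so at least 4 colors are needed.
A valid assignment using 4 colors: 0=c, 1=d, 2=d, 3=a, 4=c, 5=d, 6=b, 7=c. No two adjacent vertices share a color.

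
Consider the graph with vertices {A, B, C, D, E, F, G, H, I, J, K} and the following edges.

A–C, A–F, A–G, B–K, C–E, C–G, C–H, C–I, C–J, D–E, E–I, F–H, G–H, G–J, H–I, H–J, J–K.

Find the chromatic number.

C, G, H, J are pairwise adjacent (a clique of size 4), so at least 4 colors are needed.
4 colors suffice: color 1 → {C, D, F, K}; color 2 → {A, B, E, H}; color 3 → {G, I}; color 4 → {J}. Every edge joins two different colors.

4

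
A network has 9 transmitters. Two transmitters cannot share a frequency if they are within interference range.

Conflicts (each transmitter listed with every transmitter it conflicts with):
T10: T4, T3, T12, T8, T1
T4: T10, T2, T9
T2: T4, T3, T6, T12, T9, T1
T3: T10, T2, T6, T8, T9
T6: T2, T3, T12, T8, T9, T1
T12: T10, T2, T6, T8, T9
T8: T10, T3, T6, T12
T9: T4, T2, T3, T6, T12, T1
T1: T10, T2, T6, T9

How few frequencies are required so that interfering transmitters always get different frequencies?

4

T2, T3, T6, T9 all conflict with each other, so at least 4 frequencies are needed.
4 frequencies suffice: frequency 1 → {T10, T6}; frequency 2 → {T2, T8}; frequency 3 → {T9}; frequency 4 → {T4, T3, T12, T1}. No two conflicting transmitters share a frequency.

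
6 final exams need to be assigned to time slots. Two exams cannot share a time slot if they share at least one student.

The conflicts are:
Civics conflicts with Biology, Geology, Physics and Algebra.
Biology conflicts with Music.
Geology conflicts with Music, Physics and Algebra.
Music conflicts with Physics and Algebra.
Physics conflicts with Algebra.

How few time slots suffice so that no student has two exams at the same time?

Civics, Geology, Physics, Algebra are mutually in conflict, so at least 4 time slots are needed.
4 time slots suffice: Civics=4, Biology=1, Geology=1, Music=4, Physics=2, Algebra=3. No two conflicting exams share a time slot.

4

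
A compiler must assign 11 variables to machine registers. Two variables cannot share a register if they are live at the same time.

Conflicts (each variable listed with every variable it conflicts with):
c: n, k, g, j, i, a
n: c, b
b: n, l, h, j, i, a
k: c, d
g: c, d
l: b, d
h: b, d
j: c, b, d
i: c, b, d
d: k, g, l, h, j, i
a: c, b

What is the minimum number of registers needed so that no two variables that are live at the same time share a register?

2

l and d conflict, so at least 2 registers are needed.
2 registers suffice: register 1 → {c, b, d}; register 2 → {n, k, g, l, h, j, i, a}. Every pair that conflicts lands in different registers.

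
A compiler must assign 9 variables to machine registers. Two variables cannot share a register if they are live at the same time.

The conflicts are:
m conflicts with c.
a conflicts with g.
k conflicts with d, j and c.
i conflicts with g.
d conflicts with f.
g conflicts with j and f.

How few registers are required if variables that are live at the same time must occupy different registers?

The cycle d-f-g-j-k-d has odd length 5, so it cannot be 2-colored; at least 3 registers are needed.
3 registers suffice: register 1 → {m, k, g}; register 2 → {a, i, j, c, f}; register 3 → {d}. No two conflicting variables share a register.

3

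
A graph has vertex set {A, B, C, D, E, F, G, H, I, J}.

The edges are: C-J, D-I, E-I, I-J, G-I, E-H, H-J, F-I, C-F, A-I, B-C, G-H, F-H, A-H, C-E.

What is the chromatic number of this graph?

2

C and E are adjacent, so at least 2 colors are needed.
2 colors suffice: color red → {C, H, I}; color blue → {A, B, D, E, F, G, J}. Every edge joins two different colors.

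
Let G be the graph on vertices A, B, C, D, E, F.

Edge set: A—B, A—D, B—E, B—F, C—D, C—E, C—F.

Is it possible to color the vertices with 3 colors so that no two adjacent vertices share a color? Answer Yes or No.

Yes

The chromatic number is 3. The cycle F-C-D-A-B-F has odd length 5, so it cannot be 2-colored; at least 3 colors are needed.
3 colors suffice: color 1 → {B, C}; color 2 → {D, E, F}; color 3 → {A}.
That is already a proper 3-coloring.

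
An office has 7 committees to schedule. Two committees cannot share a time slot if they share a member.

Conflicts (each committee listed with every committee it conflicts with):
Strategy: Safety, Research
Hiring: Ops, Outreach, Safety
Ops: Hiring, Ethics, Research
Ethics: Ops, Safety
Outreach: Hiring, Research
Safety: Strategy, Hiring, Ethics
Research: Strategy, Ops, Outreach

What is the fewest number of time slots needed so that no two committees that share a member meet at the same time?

The cycle Research-Outreach-Hiring-Safety-Strategy-Research has odd length 5, so it cannot be 2-colored; at least 3 time slots are needed.
3 time slots suffice: time slot 1 → {Hiring, Ethics, Research}; time slot 2 → {Ops, Outreach, Safety}; time slot 3 → {Strategy}. Every pair that conflicts lands in different time slots.

3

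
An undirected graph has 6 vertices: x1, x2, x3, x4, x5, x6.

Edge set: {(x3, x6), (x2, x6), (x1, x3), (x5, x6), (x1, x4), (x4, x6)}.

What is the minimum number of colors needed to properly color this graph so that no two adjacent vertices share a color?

x4 and x6 are adjacent, so at least 2 colors are needed.
A valid assignment using 2 colors: x1=1, x2=2, x3=2, x4=2, x5=2, x6=1. No two adjacent vertices share a color.

2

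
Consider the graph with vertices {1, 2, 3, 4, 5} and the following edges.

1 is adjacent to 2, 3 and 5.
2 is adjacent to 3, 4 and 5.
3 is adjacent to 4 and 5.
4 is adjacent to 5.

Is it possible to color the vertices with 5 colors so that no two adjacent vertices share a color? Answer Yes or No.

Yes

The chromatic number is 4. 1, 2, 3, 5 form a clique, so at least 4 colors are needed.
One proper 4-coloring: 1=yellow, 2=red, 3=green, 4=yellow, 5=blue.
Since 5 ≥ 4, a proper 5-coloring certainly exists.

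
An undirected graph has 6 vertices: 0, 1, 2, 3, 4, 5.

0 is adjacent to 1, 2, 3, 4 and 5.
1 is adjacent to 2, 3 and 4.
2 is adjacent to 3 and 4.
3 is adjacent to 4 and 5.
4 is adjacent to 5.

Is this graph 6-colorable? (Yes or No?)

Yes

The chromatic number is 5. 0, 1, 2, 3, 4 are mutually adjacent (a clique of size 5), so at least 5 colors are needed.
A valid assignment using 5 colors: 0=red, 1=purple, 2=yellow, 3=blue, 4=green, 5=yellow.
Since 6 ≥ 5, a proper 6-coloring certainly exists.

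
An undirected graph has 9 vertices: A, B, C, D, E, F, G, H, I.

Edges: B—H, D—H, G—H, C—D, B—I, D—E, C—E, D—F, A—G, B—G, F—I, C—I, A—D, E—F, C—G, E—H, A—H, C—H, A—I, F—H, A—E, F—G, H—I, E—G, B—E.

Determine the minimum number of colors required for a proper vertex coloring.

4

D, E, F, H are pairwise adjacent (a clique of size 4), so at least 4 colors are needed.
One proper 4-coloring: A=4, B=4, C=4, D=3, E=2, F=4, G=3, H=1, I=2. Each edge has distinct colors on its endpoints.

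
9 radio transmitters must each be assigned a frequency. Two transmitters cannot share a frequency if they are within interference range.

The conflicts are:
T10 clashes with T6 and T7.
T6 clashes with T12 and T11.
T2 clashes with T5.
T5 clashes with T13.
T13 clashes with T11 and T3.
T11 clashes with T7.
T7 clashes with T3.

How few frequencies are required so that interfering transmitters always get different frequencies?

T13 and T3 conflict, so at least 2 frequencies are needed.
2 frequencies suffice: frequency 1 → {T10, T5, T12, T11, T3}; frequency 2 → {T6, T2, T13, T7}. Every pair that conflicts lands in different frequencies.

2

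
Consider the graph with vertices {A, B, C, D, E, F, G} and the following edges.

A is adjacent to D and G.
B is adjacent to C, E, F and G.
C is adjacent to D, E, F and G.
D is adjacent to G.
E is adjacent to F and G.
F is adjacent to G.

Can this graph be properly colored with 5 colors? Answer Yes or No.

Yes

The chromatic number is 5. B, C, E, F, G form a clique, so at least 5 colors are needed.
One proper 5-coloring: A=blue, B=yellow, C=blue, D=green, E=green, F=purple, G=red.
That is already a proper 5-coloring.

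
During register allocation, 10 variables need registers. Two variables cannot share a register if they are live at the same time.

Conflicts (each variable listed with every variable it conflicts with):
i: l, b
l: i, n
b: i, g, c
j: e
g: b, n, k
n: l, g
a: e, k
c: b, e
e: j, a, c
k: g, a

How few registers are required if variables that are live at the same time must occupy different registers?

3

The cycle b-i-l-n-g-b has odd length 5, so it cannot be 2-colored; at least 3 registers are needed.
3 registers suffice: register 1 → {l, g, e}; register 2 → {b, j, n, k}; register 3 → {i, a, c}. Every pair that conflicts lands in different registers.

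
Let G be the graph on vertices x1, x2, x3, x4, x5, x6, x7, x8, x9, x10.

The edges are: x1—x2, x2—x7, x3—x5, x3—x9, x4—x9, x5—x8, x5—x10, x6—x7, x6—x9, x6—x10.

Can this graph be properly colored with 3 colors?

Yes

The chromatic number is 3. The cycle x5-x10-x6-x9-x3-x5 has odd length 5, so it cannot be 2-colored; at least 3 colors are needed.
3 colors suffice: x1=2, x2=1, x3=3, x4=1, x5=1, x6=1, x7=2, x8=2, x9=2, x10=2.
That is already a proper 3-coloring.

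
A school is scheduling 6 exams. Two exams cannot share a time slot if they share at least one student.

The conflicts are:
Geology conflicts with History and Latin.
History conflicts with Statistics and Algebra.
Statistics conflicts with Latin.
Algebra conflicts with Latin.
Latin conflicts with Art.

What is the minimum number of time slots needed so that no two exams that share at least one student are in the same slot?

Geology and Latin conflict, so at least 2 time slots are needed.
2 time slots suffice: time slot 1 → {History, Latin}; time slot 2 → {Geology, Statistics, Algebra, Art}. No two conflicting exams share a time slot.

2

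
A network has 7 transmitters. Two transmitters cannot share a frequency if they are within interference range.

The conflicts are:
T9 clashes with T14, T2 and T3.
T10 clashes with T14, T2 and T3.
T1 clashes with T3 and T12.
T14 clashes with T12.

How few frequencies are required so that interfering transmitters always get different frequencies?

The cycle T12-T14-T10-T3-T1-T12 has odd length 5, so it cannot be 2-colored; at least 3 frequencies are needed.
Using 3 frequencies: T9=1, T10=1, T1=1, T14=2, T2=2, T3=2, T12=3. Every pair that conflicts lands in different frequencies.

3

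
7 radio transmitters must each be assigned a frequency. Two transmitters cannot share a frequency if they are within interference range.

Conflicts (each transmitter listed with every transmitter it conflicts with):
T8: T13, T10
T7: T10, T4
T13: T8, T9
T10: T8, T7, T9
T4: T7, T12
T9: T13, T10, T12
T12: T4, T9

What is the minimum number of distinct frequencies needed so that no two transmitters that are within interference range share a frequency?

The cycle T9-T10-T7-T4-T12-T9 has odd length 5, so it cannot be 2-colored; at least 3 frequencies are needed.
A valid assignment using 3 frequencies: T8=1, T7=1, T13=2, T10=2, T4=2, T9=1, T12=3. Every pair that conflicts lands in different frequencies.

3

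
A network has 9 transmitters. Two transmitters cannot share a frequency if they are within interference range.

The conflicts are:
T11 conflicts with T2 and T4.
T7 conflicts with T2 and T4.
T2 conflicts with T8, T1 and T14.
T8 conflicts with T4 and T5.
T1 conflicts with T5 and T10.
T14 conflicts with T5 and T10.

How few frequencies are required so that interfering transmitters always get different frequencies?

T2 and T8 conflict, so at least 2 frequencies are needed.
2 frequencies suffice: frequency 1 → {T2, T4, T5, T10}; frequency 2 → {T11, T7, T8, T1, T14}. No two conflicting transmitters share a frequency.

2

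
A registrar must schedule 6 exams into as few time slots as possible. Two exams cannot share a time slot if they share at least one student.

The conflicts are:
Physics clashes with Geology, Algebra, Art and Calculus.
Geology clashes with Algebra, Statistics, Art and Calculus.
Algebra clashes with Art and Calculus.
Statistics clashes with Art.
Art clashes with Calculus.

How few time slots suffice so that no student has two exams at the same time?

5

Physics, Geology, Algebra, Art, Calculus pairwise conflict, so at least 5 time slots are needed.
A valid assignment using 5 time slots: Physics=3, Geology=1, Algebra=4, Statistics=3, Art=2, Calculus=5. Each listed conflict is separated.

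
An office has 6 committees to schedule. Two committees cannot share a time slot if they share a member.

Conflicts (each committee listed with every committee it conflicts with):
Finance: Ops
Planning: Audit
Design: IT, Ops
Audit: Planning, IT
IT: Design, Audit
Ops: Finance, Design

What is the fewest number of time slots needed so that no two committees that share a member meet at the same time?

Finance and Ops conflict, so at least 2 time slots are needed.
Using 2 time slots: Finance=1, Planning=2, Design=1, Audit=1, IT=2, Ops=2. No two conflicting committees share a time slot.

2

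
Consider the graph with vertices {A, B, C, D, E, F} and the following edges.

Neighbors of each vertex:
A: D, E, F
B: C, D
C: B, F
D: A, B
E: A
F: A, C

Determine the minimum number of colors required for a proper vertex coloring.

3

The cycle B-D-A-F-C-B has odd length 5, so it cannot be 2-colored; at least 3 colors are needed.
A valid assignment using 3 colors: A=red, B=red, C=green, D=blue, E=blue, F=blue. No two adjacent vertices share a color.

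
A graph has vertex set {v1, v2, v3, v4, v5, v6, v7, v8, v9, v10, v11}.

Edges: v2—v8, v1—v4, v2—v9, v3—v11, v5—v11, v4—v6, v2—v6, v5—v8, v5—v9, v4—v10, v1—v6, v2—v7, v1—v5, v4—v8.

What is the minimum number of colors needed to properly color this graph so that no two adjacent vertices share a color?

v1, v4, v6 are pairwise adjacent, so at least 3 colors are needed.
3 colors suffice: color 1 → {v2, v3, v4, v5}; color 2 → {v1, v7, v8, v9, v10, v11}; color 3 → {v6}. No two adjacent vertices share a color.

3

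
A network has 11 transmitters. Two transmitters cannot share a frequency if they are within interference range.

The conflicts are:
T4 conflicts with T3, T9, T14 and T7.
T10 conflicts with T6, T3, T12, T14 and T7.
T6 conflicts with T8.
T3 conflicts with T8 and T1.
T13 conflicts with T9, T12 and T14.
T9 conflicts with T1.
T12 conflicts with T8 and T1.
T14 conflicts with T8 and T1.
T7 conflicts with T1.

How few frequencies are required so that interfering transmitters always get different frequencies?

T14 and T8 conflict, so at least 2 frequencies are needed.
2 frequencies suffice: frequency 1 → {T6, T3, T9, T12, T14, T7}; frequency 2 → {T4, T10, T13, T8, T1}. Each listed conflict is separated.

2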